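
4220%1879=462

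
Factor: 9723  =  3^1*7^1*463^1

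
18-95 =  - 77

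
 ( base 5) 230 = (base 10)65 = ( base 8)101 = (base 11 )5A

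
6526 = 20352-13826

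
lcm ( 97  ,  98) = 9506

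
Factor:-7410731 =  - 7410731^1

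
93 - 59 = 34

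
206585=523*395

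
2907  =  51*57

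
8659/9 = 8659/9 = 962.11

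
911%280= 71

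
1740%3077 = 1740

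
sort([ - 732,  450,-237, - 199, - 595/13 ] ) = [ - 732, - 237, - 199 , - 595/13,450] 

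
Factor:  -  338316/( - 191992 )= 363/206 =2^( - 1 )*3^1*11^2*103^( - 1 )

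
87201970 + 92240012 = 179441982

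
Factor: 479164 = 2^2*7^1*109^1*157^1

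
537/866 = 537/866 = 0.62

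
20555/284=72+107/284 = 72.38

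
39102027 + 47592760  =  86694787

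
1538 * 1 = 1538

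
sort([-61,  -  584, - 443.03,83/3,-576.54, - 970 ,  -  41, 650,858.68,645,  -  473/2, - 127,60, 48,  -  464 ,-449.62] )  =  [ - 970, - 584, - 576.54,  -  464,  -  449.62,-443.03,  -  473/2,- 127, - 61 , - 41,83/3,48, 60,645,650,858.68 ] 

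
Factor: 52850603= 13^1* 17^1*89^1 * 2687^1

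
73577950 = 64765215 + 8812735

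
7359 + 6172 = 13531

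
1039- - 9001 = 10040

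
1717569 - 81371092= -79653523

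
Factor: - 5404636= - 2^2*59^1 * 22901^1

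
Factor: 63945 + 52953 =116898 = 2^1*3^1*19483^1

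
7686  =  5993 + 1693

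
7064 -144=6920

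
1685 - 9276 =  - 7591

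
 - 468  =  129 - 597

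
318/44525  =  318/44525= 0.01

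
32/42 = 16/21 = 0.76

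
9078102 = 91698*99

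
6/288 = 1/48 = 0.02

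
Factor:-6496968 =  - 2^3*3^1*167^1*1621^1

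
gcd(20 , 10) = 10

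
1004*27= 27108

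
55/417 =55/417=0.13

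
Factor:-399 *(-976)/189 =18544/9 = 2^4*3^( - 2)  *  19^1*61^1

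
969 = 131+838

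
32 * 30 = 960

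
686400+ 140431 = 826831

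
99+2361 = 2460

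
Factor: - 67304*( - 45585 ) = 3068052840  =  2^3*3^2*5^1*47^1*179^1*1013^1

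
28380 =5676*5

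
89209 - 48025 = 41184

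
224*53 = 11872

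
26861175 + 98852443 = 125713618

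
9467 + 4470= 13937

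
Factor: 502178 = 2^1 * 257^1 *977^1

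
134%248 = 134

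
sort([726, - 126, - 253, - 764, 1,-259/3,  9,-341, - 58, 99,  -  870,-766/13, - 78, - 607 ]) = [ - 870, - 764, - 607,-341, - 253, - 126, - 259/3, - 78, - 766/13, - 58,  1 , 9, 99,726 ] 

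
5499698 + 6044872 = 11544570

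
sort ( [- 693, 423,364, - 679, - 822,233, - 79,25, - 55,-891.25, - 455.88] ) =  [ - 891.25, - 822, - 693, - 679, - 455.88,-79,- 55, 25, 233,364,423 ]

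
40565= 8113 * 5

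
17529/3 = 5843 = 5843.00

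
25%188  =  25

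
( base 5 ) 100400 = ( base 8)6231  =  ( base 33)2VO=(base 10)3225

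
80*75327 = 6026160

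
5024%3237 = 1787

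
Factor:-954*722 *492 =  - 338883696  =  - 2^4 * 3^3  *19^2*41^1*53^1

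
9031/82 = 110 + 11/82 = 110.13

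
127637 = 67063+60574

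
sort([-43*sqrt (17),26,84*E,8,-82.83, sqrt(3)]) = [ -43*sqrt( 17 ),-82.83,sqrt(3),8,26 , 84* E ]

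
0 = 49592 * 0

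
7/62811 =1/8973 =0.00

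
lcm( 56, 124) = 1736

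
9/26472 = 3/8824 =0.00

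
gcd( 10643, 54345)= 1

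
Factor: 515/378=2^ ( - 1 )*3^( - 3)*5^1*7^( -1)*103^1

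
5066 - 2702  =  2364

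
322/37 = 322/37 = 8.70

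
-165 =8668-8833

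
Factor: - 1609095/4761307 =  - 3^1*5^1*29^(-1)*107273^1*164183^( - 1) 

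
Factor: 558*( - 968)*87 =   -  2^4*3^3*11^2 * 29^1*31^1 =- 46992528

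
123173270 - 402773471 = -279600201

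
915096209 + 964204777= 1879300986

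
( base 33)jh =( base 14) 340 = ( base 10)644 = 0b1010000100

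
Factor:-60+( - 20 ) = -80  =  -2^4*5^1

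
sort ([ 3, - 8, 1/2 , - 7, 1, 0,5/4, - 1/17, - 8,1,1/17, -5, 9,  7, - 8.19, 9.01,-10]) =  [ - 10,-8.19,-8, - 8, - 7, - 5, - 1/17, 0, 1/17,1/2,1, 1,5/4,3,7,9 , 9.01]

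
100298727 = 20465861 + 79832866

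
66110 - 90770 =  - 24660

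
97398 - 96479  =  919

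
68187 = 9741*7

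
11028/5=11028/5 = 2205.60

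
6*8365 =50190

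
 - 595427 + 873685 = 278258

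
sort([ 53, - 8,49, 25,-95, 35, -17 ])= [ - 95, - 17, - 8,25,35,49,53]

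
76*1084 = 82384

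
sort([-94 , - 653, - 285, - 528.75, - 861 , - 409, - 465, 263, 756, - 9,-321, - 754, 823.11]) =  [  -  861, - 754, - 653, - 528.75 , - 465, - 409,-321, - 285,-94, - 9 , 263, 756,823.11 ]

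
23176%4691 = 4412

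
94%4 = 2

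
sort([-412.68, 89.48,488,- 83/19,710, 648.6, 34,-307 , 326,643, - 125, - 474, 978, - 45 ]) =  [-474, - 412.68, - 307, - 125, - 45, - 83/19, 34,  89.48,326, 488,643, 648.6,710,978 ]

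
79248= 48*1651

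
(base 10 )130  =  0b10000010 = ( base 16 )82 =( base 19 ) 6G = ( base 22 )5k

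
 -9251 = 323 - 9574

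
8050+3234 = 11284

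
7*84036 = 588252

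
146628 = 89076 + 57552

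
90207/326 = 90207/326 = 276.71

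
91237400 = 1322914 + 89914486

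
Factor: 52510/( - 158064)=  - 2^ (-3)*3^( - 1)*5^1*37^(- 1)*59^1 =-295/888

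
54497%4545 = 4502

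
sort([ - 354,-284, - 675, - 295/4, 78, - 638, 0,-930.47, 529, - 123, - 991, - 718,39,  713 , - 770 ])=[ - 991, - 930.47, - 770, - 718, - 675 , - 638,-354, - 284, - 123, - 295/4, 0 , 39,78,  529, 713 ]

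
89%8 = 1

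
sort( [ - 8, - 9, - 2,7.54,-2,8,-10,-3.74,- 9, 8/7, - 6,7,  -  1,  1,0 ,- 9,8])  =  [ - 10, - 9, - 9 ,-9, - 8 , - 6, - 3.74 ,-2 ,  -  2,-1,0, 1, 8/7,7,7.54, 8,8] 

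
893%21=11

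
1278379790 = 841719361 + 436660429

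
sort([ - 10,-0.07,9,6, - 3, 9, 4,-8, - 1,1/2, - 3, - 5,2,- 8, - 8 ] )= [ - 10, - 8,  -  8, - 8, - 5, - 3, - 3,- 1,-0.07  ,  1/2,2,  4, 6, 9, 9]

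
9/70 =9/70 =0.13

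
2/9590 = 1/4795 = 0.00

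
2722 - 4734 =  - 2012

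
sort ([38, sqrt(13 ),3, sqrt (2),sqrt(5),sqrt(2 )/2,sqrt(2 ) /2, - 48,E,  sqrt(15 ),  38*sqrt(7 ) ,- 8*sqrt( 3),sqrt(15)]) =[ - 48, - 8*sqrt( 3)  ,  sqrt(2 ) /2, sqrt(2)/2,  sqrt( 2 ),sqrt(5), E,3,sqrt( 13 ), sqrt(15), sqrt(15 ),38,38*sqrt(7 ) ]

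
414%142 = 130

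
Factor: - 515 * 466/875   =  -2^1*5^( - 2 )* 7^( - 1 )*103^1 * 233^1 = -47998/175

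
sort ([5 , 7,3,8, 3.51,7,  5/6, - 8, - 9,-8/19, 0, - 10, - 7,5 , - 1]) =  [ - 10, - 9, -8, - 7,  -  1, - 8/19,0,  5/6 , 3,3.51,5,5 , 7,7,8]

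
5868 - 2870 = 2998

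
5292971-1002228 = 4290743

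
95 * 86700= 8236500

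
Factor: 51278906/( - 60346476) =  - 25639453/30173238 = -2^ ( - 1 )*3^(- 2 )*7^1*59^1*223^( - 1)*7517^( - 1)*62081^1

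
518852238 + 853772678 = 1372624916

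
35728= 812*44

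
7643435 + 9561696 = 17205131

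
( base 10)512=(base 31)GG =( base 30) H2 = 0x200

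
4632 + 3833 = 8465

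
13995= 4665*3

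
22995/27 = 2555/3  =  851.67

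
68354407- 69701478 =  - 1347071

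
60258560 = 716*84160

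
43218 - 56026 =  - 12808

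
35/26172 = 35/26172 = 0.00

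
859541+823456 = 1682997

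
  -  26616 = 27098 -53714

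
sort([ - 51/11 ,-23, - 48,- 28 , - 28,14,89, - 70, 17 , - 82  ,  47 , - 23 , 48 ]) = [ - 82, - 70, - 48, - 28 , - 28 , - 23 , - 23, - 51/11,14, 17, 47, 48 , 89]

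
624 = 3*208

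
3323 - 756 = 2567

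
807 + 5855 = 6662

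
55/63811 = 5/5801 =0.00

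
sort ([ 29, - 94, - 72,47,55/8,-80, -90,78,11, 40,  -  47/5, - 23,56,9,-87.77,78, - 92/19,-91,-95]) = [-95, - 94,  -  91, - 90,-87.77,-80, - 72, -23, - 47/5, -92/19, 55/8,  9 , 11,  29,40,47, 56,  78,78]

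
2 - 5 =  - 3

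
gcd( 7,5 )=1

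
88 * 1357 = 119416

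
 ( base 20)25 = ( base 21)23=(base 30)1f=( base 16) 2D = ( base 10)45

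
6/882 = 1/147 = 0.01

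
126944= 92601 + 34343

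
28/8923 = 28/8923 = 0.00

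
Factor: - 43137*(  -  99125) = 4275955125   =  3^2*5^3*13^1*61^1*4793^1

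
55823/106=526+67/106 = 526.63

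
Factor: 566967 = 3^1*17^1*11117^1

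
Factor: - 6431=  - 59^1*109^1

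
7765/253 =30  +  175/253 =30.69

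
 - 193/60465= -193/60465 = -0.00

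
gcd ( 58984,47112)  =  8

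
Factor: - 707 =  - 7^1*101^1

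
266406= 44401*6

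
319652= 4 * 79913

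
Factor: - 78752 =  - 2^5*23^1*107^1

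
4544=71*64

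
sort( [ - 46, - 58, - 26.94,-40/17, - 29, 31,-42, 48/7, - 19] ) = [ - 58,  -  46,-42,- 29, -26.94, - 19, - 40/17,48/7,  31]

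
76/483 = 76/483 = 0.16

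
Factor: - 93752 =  - 2^3*11719^1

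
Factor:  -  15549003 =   -  3^4 * 97^1*1979^1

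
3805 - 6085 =  -  2280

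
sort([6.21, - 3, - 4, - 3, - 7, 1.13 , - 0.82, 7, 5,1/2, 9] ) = [ -7 ,- 4, - 3, - 3, - 0.82, 1/2, 1.13, 5,6.21, 7,9 ] 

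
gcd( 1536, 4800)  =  192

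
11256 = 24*469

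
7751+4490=12241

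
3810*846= 3223260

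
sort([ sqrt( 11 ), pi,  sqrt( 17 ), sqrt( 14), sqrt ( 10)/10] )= [sqrt( 10)/10 , pi, sqrt( 11), sqrt(14),sqrt( 17)]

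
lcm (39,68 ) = 2652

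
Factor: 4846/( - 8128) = - 2^( - 5 )*127^( - 1)*2423^1 = - 2423/4064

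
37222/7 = 37222/7 = 5317.43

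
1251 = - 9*(  -  139)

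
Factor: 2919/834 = 7/2 = 2^( - 1 )*7^1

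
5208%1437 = 897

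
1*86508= 86508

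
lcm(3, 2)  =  6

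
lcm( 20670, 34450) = 103350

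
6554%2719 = 1116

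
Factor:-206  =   - 2^1  *103^1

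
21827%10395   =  1037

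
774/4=193+1/2 = 193.50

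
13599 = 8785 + 4814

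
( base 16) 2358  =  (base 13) 4170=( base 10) 9048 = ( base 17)1E54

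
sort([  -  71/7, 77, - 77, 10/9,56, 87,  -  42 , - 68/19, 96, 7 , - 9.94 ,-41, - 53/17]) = [ - 77, - 42,-41 ,-71/7, - 9.94,  -  68/19,-53/17, 10/9, 7, 56,  77,87, 96 ] 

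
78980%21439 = 14663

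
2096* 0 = 0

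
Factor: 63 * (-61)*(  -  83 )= 318969 = 3^2 * 7^1*61^1*83^1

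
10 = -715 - -725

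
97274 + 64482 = 161756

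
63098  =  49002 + 14096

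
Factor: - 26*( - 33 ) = 2^1 * 3^1*11^1*13^1 = 858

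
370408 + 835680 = 1206088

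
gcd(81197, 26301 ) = 1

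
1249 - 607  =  642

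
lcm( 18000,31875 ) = 1530000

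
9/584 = 9/584 = 0.02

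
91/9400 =91/9400 = 0.01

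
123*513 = 63099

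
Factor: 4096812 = 2^2*3^1*197^1*1733^1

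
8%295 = 8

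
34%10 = 4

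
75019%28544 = 17931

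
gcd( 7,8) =1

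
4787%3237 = 1550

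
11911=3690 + 8221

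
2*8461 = 16922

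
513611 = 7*73373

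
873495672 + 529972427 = 1403468099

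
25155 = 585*43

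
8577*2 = 17154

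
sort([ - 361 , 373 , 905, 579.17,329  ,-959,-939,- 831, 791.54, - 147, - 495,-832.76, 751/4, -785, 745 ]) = [-959, - 939,-832.76, - 831, - 785, - 495,-361 , - 147, 751/4, 329, 373,  579.17, 745,791.54,905]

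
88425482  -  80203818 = 8221664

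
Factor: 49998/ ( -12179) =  - 2^1*3^1*13^1*19^( - 1) = -78/19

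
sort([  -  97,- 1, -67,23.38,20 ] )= [ - 97 ,-67, - 1,20,23.38] 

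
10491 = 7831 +2660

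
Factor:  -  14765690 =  - 2^1 * 5^1*17^1*86857^1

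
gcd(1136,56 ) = 8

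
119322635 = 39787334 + 79535301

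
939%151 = 33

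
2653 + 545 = 3198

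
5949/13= 5949/13 =457.62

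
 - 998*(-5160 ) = 5149680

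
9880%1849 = 635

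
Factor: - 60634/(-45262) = 53^( - 1 )*71^1 = 71/53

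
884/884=1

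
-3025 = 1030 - 4055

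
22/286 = 1/13= 0.08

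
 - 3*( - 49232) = 147696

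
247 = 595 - 348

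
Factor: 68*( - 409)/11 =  - 2^2*11^(-1)*17^1*409^1= - 27812/11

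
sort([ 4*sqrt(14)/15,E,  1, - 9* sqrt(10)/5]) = [ - 9 * sqrt(10 )/5, 4*sqrt(14 ) /15,  1 , E] 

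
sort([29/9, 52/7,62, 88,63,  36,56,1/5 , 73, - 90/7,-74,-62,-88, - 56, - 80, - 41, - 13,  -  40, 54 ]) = [-88 ,- 80,- 74, - 62, - 56,-41, - 40,-13,-90/7 , 1/5,  29/9,52/7,36,54,56,62,  63,73, 88 ]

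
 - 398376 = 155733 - 554109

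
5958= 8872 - 2914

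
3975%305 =10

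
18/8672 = 9/4336 =0.00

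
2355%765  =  60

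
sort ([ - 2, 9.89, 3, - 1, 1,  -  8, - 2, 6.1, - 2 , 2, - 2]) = [  -  8, - 2, - 2,  -  2, - 2, - 1, 1, 2,3, 6.1, 9.89 ]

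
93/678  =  31/226 = 0.14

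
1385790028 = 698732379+687057649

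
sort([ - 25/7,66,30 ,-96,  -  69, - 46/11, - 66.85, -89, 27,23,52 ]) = [ - 96,-89, - 69, - 66.85, - 46/11, - 25/7,23,27,30, 52, 66 ] 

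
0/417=0 = 0.00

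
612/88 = 6 + 21/22 = 6.95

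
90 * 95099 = 8558910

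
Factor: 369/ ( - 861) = -3^1*7^(  -  1 ) = -3/7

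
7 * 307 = 2149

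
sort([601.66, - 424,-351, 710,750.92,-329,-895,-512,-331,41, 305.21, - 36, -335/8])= [-895, - 512,-424,- 351, - 331, - 329,-335/8, - 36,41,305.21, 601.66,710, 750.92]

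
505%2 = 1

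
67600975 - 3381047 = 64219928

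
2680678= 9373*286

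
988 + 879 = 1867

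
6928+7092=14020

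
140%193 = 140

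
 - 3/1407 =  - 1/469 = -0.00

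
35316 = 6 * 5886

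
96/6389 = 96/6389 = 0.02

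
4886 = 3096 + 1790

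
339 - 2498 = - 2159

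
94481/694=136+97/694 = 136.14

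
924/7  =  132 = 132.00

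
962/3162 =481/1581 = 0.30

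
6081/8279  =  6081/8279  =  0.73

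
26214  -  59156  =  - 32942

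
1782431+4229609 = 6012040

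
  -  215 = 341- 556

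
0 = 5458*0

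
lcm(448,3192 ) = 25536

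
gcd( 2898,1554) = 42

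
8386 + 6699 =15085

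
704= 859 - 155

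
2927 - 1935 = 992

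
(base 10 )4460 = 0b1000101101100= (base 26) 6fe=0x116C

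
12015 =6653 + 5362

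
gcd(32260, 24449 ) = 1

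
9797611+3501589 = 13299200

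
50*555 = 27750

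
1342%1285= 57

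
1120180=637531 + 482649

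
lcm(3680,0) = 0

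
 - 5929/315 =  - 19+ 8/45 = - 18.82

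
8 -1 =7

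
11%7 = 4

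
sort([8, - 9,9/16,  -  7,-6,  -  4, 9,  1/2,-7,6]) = [ - 9,-7, - 7, -6, - 4, 1/2,9/16,6,8,9]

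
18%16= 2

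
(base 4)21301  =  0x271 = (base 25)100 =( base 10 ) 625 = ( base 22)169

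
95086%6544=3470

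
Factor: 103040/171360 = 2^2*3^(- 2) *17^ ( - 1)*23^1 =92/153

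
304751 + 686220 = 990971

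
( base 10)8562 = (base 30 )9FC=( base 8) 20562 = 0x2172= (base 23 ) G46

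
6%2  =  0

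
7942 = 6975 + 967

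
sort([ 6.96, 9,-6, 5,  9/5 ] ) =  [-6, 9/5, 5 , 6.96,  9]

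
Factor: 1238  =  2^1*619^1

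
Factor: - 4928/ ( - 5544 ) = 2^3*3^( - 2 ) = 8/9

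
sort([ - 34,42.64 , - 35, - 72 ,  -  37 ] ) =[ -72, - 37 ,  -  35 ,-34,42.64 ]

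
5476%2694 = 88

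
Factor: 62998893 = 3^2*6999877^1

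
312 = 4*78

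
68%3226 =68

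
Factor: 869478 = 2^1*3^1 * 19^1  *  29^1 *263^1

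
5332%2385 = 562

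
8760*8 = 70080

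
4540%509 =468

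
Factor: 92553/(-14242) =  - 2^ (  -  1)*3^1*7121^( - 1) *30851^1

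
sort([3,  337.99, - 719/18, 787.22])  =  [ - 719/18,3, 337.99,787.22 ]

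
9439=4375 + 5064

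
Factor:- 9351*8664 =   -  81017064  =  -2^3*3^3*19^2*1039^1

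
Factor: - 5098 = -2^1*2549^1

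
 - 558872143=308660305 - 867532448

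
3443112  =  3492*986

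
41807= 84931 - 43124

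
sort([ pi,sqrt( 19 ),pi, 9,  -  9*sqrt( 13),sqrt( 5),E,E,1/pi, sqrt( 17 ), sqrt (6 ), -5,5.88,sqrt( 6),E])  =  [ - 9*sqrt(13), - 5, 1/pi, sqrt ( 5),sqrt ( 6 ),sqrt( 6 ), E,E, E,pi,pi, sqrt( 17),  sqrt( 19) , 5.88,9 ]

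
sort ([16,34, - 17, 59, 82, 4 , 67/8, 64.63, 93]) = [  -  17, 4, 67/8 , 16, 34,59 , 64.63, 82 , 93 ] 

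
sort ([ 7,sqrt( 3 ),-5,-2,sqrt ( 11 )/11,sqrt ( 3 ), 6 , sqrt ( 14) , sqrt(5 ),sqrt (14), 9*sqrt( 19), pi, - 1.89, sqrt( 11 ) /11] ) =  [ - 5  , - 2 , -1.89, sqrt( 11) /11, sqrt( 11 ) /11,sqrt( 3),sqrt(3), sqrt ( 5),pi, sqrt(14),sqrt( 14), 6 , 7,  9*sqrt( 19)]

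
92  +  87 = 179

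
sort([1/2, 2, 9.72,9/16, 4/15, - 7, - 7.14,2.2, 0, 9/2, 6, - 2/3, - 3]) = [ - 7.14 , - 7, - 3, - 2/3,0, 4/15,1/2, 9/16,2, 2.2, 9/2, 6,9.72] 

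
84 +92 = 176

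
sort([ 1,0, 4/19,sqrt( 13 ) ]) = [ 0,4/19, 1 , sqrt(13 )]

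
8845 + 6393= 15238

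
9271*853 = 7908163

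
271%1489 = 271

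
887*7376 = 6542512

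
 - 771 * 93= - 71703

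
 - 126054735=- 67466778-58587957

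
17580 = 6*2930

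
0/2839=0 = 0.00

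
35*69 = 2415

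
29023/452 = 64+95/452 = 64.21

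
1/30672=1/30672= 0.00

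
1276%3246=1276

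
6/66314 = 3/33157 = 0.00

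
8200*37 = 303400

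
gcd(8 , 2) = 2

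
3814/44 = 1907/22 = 86.68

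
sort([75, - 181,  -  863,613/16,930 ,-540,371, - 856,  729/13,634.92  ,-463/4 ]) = [ - 863, - 856,-540,  -  181,-463/4,613/16,729/13,75,371,634.92,930]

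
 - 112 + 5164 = 5052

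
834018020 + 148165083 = 982183103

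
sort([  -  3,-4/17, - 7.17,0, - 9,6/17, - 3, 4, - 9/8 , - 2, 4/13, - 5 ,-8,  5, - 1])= [ - 9, - 8, - 7.17, - 5, - 3, - 3, - 2 , - 9/8, - 1, - 4/17, 0, 4/13,6/17,4 , 5]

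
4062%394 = 122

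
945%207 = 117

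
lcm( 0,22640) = 0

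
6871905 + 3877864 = 10749769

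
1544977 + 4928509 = 6473486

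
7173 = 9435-2262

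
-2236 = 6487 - 8723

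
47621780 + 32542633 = 80164413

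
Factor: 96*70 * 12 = 2^8 * 3^2*5^1 * 7^1  =  80640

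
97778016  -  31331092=66446924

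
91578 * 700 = 64104600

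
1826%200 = 26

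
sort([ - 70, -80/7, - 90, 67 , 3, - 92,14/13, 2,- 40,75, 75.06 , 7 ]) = [ - 92 , - 90 , - 70,-40, - 80/7,14/13,2,3,  7,67,  75,75.06 ]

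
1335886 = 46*29041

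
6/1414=3/707=0.00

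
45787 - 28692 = 17095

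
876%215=16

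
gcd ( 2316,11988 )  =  12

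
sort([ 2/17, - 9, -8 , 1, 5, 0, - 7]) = [-9, - 8,-7, 0, 2/17,  1, 5 ]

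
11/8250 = 1/750 =0.00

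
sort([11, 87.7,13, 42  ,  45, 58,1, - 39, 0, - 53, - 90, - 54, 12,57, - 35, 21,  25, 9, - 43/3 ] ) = [ - 90 , - 54, - 53,-39, - 35, - 43/3, 0,1,  9, 11,12, 13,21, 25,42, 45, 57,58, 87.7 ]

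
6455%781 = 207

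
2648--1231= 3879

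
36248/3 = 36248/3 = 12082.67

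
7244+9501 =16745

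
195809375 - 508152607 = -312343232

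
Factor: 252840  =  2^3 * 3^1*5^1 * 7^2  *  43^1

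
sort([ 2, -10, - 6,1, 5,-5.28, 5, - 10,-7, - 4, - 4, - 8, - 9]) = [ - 10, - 10, - 9, - 8, - 7, - 6, - 5.28,- 4, - 4, 1, 2, 5,5]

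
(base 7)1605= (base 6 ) 2550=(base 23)14L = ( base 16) 282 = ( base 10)642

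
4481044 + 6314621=10795665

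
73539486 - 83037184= - 9497698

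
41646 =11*3786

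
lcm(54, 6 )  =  54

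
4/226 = 2/113 = 0.02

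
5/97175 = 1/19435= 0.00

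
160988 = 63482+97506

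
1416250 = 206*6875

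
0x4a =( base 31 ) 2C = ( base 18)42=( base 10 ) 74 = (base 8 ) 112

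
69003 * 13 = 897039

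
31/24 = 1+7/24 = 1.29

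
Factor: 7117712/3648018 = 3558856/1824009  =  2^3 * 3^( - 1 )*7^1*11^( - 1 )*31^( - 1 )*103^1*617^1*1783^(  -  1 ) 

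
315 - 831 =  - 516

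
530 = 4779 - 4249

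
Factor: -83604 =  - 2^2*3^1*6967^1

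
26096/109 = 239 + 45/109  =  239.41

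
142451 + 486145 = 628596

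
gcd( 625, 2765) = 5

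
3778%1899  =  1879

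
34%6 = 4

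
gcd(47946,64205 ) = 1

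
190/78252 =95/39126 = 0.00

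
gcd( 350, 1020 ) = 10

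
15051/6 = 2508+1/2 = 2508.50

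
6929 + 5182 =12111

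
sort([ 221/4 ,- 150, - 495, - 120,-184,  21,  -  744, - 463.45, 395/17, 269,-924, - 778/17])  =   [- 924, - 744, - 495,-463.45, - 184,  -  150, - 120,-778/17,21 , 395/17,221/4,269 ]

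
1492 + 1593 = 3085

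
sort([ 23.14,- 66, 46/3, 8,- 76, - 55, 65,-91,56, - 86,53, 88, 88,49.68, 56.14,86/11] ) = [-91, - 86, - 76, - 66, - 55,86/11, 8, 46/3, 23.14,  49.68, 53,  56, 56.14,65, 88, 88]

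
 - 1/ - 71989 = 1/71989 = 0.00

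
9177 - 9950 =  - 773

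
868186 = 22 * 39463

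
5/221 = 5/221=0.02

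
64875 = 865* 75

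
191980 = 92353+99627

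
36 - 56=- 20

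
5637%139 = 77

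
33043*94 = 3106042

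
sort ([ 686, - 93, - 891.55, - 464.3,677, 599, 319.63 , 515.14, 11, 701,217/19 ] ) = [ - 891.55, - 464.3, - 93,  11, 217/19, 319.63,515.14, 599, 677,686 , 701 ] 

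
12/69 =4/23 = 0.17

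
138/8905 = 138/8905 = 0.02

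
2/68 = 1/34 = 0.03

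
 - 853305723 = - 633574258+- 219731465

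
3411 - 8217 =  - 4806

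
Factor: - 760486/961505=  - 2^1*5^( - 1 )*103^( -1)*577^1*659^1*1867^( - 1 )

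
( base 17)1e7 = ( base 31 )H7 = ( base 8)1026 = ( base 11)446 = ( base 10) 534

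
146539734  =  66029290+80510444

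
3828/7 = 546 + 6/7 =546.86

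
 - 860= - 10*86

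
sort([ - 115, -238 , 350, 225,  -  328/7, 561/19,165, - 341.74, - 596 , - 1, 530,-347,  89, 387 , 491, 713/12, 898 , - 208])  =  [ - 596, - 347 , - 341.74,  -  238, - 208,  -  115, - 328/7, - 1 , 561/19, 713/12,89,165, 225,350, 387, 491,530,  898]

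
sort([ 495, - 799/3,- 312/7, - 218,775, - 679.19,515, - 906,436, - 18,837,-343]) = [ -906, -679.19, - 343, - 799/3,- 218, - 312/7, - 18, 436,495, 515, 775,837] 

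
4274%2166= 2108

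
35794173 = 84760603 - 48966430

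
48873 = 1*48873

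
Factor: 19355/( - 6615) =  - 3^ ( - 3)*79^1 = - 79/27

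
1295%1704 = 1295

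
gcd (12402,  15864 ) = 6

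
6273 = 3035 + 3238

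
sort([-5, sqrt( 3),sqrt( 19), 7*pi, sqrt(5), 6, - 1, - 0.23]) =[ - 5,-1, - 0.23 , sqrt(3 ), sqrt( 5 ), sqrt ( 19), 6,7*pi] 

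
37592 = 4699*8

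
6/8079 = 2/2693= 0.00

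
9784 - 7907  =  1877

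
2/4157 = 2/4157= 0.00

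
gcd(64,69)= 1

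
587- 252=335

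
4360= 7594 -3234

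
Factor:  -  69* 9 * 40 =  - 24840 = -  2^3 * 3^3*5^1*23^1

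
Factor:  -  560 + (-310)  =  -870 = - 2^1*3^1 * 5^1 * 29^1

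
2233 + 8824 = 11057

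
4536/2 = 2268 = 2268.00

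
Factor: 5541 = 3^1*1847^1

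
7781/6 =7781/6 = 1296.83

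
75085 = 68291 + 6794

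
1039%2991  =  1039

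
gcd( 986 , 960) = 2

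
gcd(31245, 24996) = 6249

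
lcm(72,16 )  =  144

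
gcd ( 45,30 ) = 15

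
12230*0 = 0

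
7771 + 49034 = 56805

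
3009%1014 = 981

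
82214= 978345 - 896131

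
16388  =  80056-63668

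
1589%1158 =431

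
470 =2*235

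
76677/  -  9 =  - 8520+1/3= - 8519.67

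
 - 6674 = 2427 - 9101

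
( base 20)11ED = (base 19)151A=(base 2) 10000111110101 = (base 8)20765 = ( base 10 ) 8693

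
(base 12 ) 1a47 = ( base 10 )3223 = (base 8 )6227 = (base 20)813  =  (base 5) 100343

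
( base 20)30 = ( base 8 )74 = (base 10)60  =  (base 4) 330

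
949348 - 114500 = 834848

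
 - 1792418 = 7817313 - 9609731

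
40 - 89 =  - 49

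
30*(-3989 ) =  - 119670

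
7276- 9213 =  - 1937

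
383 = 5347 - 4964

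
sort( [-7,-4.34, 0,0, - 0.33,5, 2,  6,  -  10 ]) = [ - 10, - 7, - 4.34, - 0.33, 0, 0, 2,5, 6 ] 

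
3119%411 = 242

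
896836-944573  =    -  47737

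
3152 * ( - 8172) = -25758144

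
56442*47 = 2652774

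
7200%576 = 288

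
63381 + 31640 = 95021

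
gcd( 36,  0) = 36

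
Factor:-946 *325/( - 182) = 5^2*7^(  -  1)*11^1*43^1 =11825/7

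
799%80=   79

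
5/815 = 1/163 = 0.01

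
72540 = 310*234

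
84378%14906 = 9848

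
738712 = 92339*8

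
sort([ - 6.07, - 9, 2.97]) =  [ - 9, - 6.07, 2.97 ] 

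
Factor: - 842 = -2^1 * 421^1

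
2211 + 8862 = 11073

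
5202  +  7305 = 12507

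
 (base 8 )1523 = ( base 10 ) 851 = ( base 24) 1BB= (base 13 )506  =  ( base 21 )1JB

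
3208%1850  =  1358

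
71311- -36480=107791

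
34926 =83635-48709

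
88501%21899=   905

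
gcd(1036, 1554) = 518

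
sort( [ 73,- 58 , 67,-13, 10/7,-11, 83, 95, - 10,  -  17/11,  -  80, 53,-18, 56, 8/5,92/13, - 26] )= [  -  80, - 58,-26, - 18, - 13 , - 11,  -  10,-17/11, 10/7, 8/5,92/13, 53,56, 67, 73,83  ,  95]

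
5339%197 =20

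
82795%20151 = 2191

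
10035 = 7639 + 2396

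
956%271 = 143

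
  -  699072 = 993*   ( - 704 ) 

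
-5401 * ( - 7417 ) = 40059217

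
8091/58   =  139 + 1/2= 139.50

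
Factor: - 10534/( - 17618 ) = 229^1*383^(  -  1 ) = 229/383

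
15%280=15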